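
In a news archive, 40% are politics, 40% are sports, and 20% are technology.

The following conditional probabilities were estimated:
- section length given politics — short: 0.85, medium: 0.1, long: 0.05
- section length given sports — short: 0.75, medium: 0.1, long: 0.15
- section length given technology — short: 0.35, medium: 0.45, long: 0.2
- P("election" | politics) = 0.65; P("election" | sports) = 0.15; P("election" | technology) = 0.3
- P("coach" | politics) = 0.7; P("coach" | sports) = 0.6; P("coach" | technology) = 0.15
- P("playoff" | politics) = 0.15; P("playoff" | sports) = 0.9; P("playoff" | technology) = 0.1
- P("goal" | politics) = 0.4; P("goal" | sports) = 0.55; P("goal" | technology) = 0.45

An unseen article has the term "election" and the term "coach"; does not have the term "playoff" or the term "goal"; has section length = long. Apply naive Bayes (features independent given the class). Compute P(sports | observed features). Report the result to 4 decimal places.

0.0421

politics: 0.4 × 0.05 × 0.65 × 0.7 × (1−0.15) × (1−0.4) = 0.004641
sports: 0.4 × 0.15 × 0.15 × 0.6 × (1−0.9) × (1−0.55) = 0.000243
technology: 0.2 × 0.2 × 0.3 × 0.15 × (1−0.1) × (1−0.45) = 0.000891
P(sports | x) = 0.000243 / 0.005775 ≈ 0.0421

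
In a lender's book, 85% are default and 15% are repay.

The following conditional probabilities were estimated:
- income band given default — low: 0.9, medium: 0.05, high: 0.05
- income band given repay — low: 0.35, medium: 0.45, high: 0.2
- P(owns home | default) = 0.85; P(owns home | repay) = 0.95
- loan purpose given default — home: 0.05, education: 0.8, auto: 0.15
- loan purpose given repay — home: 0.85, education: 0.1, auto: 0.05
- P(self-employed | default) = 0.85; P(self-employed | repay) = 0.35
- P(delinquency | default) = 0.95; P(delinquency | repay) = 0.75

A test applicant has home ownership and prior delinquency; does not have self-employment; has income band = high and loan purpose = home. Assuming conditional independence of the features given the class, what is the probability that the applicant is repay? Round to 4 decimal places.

0.9787

default: 0.85 × 0.05 × 0.85 × 0.05 × (1−0.85) × 0.95 = 0.000257390625
repay: 0.15 × 0.2 × 0.95 × 0.85 × (1−0.35) × 0.75 = 0.0118096875
P(repay | x) = 0.0118096875 / 0.012067078125 ≈ 0.9787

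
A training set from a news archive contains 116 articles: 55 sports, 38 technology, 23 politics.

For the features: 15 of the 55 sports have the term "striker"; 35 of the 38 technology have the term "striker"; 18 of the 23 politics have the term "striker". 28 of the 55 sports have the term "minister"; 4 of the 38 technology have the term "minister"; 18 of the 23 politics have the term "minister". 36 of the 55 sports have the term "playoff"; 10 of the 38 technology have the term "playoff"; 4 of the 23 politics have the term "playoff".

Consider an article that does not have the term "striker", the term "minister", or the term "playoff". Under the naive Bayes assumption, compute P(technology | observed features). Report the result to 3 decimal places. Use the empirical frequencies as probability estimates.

0.205

sports: (55/116) × (40/55) × (27/55) × (19/55) ≈ 0.0584782
technology: (38/116) × (3/38) × (34/38) × (28/38) ≈ 0.0170503
politics: (23/116) × (5/23) × (5/23) × (19/23) ≈ 0.00774069
P(technology | x) = 0.0170503 / 0.08326919 ≈ 0.205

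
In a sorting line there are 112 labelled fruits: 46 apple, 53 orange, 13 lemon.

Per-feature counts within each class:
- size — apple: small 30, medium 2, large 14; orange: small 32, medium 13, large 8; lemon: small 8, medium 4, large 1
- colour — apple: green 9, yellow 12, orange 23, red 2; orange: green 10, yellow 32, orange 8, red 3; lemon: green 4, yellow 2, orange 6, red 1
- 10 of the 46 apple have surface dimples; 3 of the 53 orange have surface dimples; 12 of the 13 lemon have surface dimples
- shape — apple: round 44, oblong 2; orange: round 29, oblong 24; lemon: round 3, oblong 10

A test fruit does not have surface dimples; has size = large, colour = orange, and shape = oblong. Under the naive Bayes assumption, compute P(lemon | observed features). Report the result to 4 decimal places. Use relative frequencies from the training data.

apple: (46/112) × (14/46) × (23/46) × (36/46) × (2/46) ≈ 0.00212665
orange: (53/112) × (8/53) × (8/53) × (50/53) × (24/53) ≈ 0.00460591
lemon: (13/112) × (1/13) × (6/13) × (1/13) × (10/13) ≈ 0.000243839
P(lemon | x) = 0.000243839 / 0.006976399 ≈ 0.0350

0.0350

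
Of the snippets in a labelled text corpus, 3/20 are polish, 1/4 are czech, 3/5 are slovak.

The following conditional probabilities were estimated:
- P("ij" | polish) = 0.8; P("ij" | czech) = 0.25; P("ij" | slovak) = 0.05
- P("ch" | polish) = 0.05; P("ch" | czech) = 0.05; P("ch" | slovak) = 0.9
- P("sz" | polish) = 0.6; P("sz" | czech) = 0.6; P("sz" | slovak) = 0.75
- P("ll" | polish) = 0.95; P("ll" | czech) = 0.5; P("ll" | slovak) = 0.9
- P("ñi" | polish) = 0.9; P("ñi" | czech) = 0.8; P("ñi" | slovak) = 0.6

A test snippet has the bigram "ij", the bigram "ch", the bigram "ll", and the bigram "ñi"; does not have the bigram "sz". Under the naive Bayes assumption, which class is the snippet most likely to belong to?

polish: 0.15 × 0.8 × 0.05 × (1−0.6) × 0.95 × 0.9 = 0.002052
czech: 0.25 × 0.25 × 0.05 × (1−0.6) × 0.5 × 0.8 = 0.0005
slovak: 0.6 × 0.05 × 0.9 × (1−0.75) × 0.9 × 0.6 = 0.003645
Highest score → slovak.

slovak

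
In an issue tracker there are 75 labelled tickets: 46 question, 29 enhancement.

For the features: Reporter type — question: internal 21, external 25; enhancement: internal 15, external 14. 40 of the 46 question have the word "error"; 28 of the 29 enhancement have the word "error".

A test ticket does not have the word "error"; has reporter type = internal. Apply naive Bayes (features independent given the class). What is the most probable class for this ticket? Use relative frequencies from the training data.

question: (46/75) × (21/46) × (6/46) ≈ 0.0365217
enhancement: (29/75) × (15/29) × (1/29) ≈ 0.00689655
Highest score → question.

question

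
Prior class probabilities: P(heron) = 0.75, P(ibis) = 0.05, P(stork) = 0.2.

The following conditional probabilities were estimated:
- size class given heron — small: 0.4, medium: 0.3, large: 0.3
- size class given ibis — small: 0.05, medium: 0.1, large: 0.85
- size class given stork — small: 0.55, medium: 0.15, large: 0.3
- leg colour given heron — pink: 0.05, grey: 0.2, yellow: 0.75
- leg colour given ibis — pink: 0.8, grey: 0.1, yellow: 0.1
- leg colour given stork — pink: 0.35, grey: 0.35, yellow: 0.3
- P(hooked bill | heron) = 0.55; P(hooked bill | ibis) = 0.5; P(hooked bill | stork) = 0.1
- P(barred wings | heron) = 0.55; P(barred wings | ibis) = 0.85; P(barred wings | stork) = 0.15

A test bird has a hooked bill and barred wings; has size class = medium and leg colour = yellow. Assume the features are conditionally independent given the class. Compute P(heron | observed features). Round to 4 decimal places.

0.9932

heron: 0.75 × 0.3 × 0.75 × 0.55 × 0.55 = 0.051046875
ibis: 0.05 × 0.1 × 0.1 × 0.5 × 0.85 = 0.0002125
stork: 0.2 × 0.15 × 0.3 × 0.1 × 0.15 = 0.000135
P(heron | x) = 0.051046875 / 0.051394375 ≈ 0.9932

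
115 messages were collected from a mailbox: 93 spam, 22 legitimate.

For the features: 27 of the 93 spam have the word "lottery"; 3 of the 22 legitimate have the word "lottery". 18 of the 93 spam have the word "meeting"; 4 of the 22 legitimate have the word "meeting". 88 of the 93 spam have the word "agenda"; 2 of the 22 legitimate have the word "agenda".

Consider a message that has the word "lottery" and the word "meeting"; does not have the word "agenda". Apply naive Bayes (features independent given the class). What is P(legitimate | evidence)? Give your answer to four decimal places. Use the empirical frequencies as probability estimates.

0.6383

spam: (93/115) × (27/93) × (18/93) × (5/93) ≈ 0.00244311
legitimate: (22/115) × (3/22) × (4/22) × (20/22) ≈ 0.00431189
P(legitimate | x) = 0.00431189 / 0.006755 ≈ 0.6383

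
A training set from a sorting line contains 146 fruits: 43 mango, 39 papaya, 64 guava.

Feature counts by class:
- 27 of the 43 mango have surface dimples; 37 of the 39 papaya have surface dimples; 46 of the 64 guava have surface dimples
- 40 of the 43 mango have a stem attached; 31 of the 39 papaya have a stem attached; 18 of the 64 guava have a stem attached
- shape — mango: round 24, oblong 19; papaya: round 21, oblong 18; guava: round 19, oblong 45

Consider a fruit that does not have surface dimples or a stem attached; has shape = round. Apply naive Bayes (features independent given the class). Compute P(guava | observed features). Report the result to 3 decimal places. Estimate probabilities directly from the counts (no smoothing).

0.820

mango: (43/146) × (16/43) × (3/43) × (24/43) ≈ 0.00426739
papaya: (39/146) × (2/39) × (8/39) × (21/39) ≈ 0.00151306
guava: (64/146) × (18/64) × (46/64) × (19/64) ≈ 0.026307
P(guava | x) = 0.026307 / 0.03208745 ≈ 0.820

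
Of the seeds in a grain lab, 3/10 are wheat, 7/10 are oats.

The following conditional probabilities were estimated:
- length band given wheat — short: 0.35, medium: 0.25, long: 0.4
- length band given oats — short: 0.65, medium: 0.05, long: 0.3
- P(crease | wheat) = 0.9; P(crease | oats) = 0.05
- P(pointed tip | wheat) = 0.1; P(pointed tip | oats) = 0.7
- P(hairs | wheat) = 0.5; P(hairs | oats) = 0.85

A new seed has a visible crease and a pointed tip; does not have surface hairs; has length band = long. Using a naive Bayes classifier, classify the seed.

wheat

wheat: 0.3 × 0.4 × 0.9 × 0.1 × (1−0.5) = 0.0054
oats: 0.7 × 0.3 × 0.05 × 0.7 × (1−0.85) = 0.0011025
Highest score → wheat.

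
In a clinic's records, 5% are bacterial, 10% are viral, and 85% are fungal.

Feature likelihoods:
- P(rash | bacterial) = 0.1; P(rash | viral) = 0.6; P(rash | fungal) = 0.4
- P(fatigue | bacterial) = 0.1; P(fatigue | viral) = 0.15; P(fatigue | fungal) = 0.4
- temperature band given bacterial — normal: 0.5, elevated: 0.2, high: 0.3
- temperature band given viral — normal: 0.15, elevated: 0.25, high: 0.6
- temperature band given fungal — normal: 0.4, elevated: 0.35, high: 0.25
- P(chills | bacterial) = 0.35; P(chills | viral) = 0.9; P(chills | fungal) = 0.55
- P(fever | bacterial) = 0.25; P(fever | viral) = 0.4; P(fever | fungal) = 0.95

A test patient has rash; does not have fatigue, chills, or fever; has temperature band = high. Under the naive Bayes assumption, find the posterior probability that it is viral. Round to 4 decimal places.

0.5042

bacterial: 0.05 × 0.1 × (1−0.1) × 0.3 × (1−0.35) × (1−0.25) = 0.000658125
viral: 0.1 × 0.6 × (1−0.15) × 0.6 × (1−0.9) × (1−0.4) = 0.001836
fungal: 0.85 × 0.4 × (1−0.4) × 0.25 × (1−0.55) × (1−0.95) = 0.0011475
P(viral | x) = 0.001836 / 0.003641625 ≈ 0.5042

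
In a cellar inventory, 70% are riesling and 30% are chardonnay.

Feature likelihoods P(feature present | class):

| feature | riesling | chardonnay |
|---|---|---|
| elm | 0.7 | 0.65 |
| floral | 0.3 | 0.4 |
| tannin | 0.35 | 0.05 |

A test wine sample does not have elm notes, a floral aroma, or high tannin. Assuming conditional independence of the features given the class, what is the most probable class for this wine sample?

riesling

riesling: 0.7 × (1−0.7) × (1−0.3) × (1−0.35) = 0.09555
chardonnay: 0.3 × (1−0.65) × (1−0.4) × (1−0.05) = 0.05985
Highest score → riesling.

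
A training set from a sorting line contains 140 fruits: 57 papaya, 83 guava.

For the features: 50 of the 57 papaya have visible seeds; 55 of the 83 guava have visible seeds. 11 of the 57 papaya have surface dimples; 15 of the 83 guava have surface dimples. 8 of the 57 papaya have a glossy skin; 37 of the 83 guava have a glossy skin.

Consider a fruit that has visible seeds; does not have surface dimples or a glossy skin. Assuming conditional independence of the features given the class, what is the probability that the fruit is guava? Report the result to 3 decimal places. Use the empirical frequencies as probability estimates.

papaya: (57/140) × (50/57) × (46/57) × (49/57) ≈ 0.247769
guava: (83/140) × (55/83) × (68/83) × (46/83) ≈ 0.17838
P(guava | x) = 0.17838 / 0.426149 ≈ 0.419

0.419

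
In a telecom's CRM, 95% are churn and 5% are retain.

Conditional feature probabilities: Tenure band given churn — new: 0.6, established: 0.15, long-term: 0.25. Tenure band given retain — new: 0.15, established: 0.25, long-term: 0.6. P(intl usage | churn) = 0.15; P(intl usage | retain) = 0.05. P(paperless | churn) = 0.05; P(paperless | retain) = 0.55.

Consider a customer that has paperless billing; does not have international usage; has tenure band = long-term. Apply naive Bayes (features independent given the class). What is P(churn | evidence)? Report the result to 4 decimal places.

0.3917

churn: 0.95 × 0.25 × (1−0.15) × 0.05 = 0.01009375
retain: 0.05 × 0.6 × (1−0.05) × 0.55 = 0.015675
P(churn | x) = 0.01009375 / 0.02576875 ≈ 0.3917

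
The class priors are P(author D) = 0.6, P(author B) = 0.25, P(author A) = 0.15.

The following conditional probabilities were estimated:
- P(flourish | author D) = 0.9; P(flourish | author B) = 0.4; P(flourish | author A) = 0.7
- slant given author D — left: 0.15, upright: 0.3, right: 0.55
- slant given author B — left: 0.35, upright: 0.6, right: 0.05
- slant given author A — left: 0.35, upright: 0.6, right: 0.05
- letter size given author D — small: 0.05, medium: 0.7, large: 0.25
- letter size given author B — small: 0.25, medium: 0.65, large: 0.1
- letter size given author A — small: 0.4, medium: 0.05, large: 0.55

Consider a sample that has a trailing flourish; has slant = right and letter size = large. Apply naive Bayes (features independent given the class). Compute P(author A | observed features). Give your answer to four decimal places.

author D: 0.6 × 0.9 × 0.55 × 0.25 = 0.07425
author B: 0.25 × 0.4 × 0.05 × 0.1 = 0.0005
author A: 0.15 × 0.7 × 0.05 × 0.55 = 0.0028875
P(author A | x) = 0.0028875 / 0.0776375 ≈ 0.0372

0.0372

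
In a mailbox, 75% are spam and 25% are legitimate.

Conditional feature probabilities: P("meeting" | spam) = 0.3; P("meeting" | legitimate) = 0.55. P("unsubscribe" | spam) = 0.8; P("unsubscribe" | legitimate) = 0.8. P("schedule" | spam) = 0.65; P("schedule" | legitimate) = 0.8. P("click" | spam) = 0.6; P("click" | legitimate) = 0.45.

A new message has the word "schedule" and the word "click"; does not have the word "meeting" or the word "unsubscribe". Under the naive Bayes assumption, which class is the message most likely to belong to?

spam: 0.75 × (1−0.3) × (1−0.8) × 0.65 × 0.6 = 0.04095
legitimate: 0.25 × (1−0.55) × (1−0.8) × 0.8 × 0.45 = 0.0081
Highest score → spam.

spam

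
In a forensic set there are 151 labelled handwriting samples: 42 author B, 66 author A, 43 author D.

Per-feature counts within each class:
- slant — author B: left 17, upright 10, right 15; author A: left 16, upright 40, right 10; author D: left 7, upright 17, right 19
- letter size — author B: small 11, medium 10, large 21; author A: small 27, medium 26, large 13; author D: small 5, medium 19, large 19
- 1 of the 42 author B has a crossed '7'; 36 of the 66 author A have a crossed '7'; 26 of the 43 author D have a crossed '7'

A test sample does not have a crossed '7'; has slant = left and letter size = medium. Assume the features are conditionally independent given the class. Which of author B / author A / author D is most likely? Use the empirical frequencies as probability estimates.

author B

author B: (42/151) × (17/42) × (10/42) × (41/42) ≈ 0.0261672
author A: (66/151) × (16/66) × (26/66) × (30/66) ≈ 0.0189736
author D: (43/151) × (7/43) × (19/43) × (17/43) ≈ 0.00809817
Highest score → author B.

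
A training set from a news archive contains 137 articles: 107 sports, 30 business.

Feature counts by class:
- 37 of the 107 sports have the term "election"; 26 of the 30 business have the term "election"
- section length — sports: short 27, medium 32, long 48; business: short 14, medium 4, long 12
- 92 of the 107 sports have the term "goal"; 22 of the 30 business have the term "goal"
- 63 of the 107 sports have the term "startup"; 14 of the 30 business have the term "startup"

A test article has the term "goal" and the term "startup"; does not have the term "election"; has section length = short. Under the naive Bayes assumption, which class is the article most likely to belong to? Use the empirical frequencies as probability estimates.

sports: (107/137) × (70/107) × (27/107) × (92/107) × (63/107) ≈ 0.0652707
business: (30/137) × (4/30) × (14/30) × (22/30) × (14/30) ≈ 0.00466288
Highest score → sports.

sports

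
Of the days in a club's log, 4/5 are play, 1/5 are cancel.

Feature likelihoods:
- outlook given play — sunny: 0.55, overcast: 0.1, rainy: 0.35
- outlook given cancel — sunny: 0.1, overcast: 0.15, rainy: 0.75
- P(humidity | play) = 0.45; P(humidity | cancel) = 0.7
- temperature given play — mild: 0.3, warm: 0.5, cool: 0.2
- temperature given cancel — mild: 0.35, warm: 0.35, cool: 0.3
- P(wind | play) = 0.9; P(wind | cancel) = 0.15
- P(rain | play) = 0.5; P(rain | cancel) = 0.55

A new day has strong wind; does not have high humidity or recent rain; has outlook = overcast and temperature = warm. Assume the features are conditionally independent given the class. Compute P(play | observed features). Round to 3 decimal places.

0.979

play: 0.8 × 0.1 × (1−0.45) × 0.5 × 0.9 × (1−0.5) = 0.0099
cancel: 0.2 × 0.15 × (1−0.7) × 0.35 × 0.15 × (1−0.55) = 0.000212625
P(play | x) = 0.0099 / 0.010112625 ≈ 0.979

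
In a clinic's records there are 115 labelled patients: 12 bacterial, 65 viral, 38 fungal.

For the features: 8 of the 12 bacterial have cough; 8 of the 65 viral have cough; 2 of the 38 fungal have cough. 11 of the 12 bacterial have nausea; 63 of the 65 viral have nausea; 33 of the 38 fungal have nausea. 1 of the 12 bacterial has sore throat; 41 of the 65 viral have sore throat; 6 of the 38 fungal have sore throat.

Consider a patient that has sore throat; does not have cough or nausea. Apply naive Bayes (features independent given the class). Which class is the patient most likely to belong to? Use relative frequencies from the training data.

bacterial: (12/115) × (4/12) × (1/12) × (1/12) ≈ 0.000241546
viral: (65/115) × (57/65) × (2/65) × (41/65) ≈ 0.00961976
fungal: (38/115) × (36/38) × (5/38) × (6/38) ≈ 0.00650367
Highest score → viral.

viral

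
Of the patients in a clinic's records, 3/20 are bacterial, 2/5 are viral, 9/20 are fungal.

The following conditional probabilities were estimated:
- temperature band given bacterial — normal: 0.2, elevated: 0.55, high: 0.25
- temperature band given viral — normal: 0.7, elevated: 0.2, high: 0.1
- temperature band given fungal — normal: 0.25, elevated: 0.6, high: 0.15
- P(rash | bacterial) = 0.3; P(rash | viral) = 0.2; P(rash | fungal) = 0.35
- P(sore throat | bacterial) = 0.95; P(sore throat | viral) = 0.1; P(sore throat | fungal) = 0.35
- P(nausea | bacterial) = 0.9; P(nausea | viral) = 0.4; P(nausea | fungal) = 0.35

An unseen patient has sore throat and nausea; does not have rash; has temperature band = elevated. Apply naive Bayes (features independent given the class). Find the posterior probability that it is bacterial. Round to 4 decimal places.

bacterial: 0.15 × 0.55 × (1−0.3) × 0.95 × 0.9 = 0.04937625
viral: 0.4 × 0.2 × (1−0.2) × 0.1 × 0.4 = 0.00256
fungal: 0.45 × 0.6 × (1−0.35) × 0.35 × 0.35 = 0.02149875
P(bacterial | x) = 0.04937625 / 0.073435 ≈ 0.6724

0.6724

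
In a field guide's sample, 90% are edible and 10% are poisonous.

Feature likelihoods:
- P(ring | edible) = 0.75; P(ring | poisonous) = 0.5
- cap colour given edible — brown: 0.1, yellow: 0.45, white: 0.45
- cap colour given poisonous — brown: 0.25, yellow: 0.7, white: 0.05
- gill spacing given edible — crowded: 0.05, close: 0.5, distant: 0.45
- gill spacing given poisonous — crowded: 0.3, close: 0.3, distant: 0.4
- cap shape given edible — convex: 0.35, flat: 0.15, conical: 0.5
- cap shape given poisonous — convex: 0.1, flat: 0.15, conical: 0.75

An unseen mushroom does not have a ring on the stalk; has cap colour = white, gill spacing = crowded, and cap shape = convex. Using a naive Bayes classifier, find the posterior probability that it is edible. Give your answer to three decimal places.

edible: 0.9 × (1−0.75) × 0.45 × 0.05 × 0.35 = 0.001771875
poisonous: 0.1 × (1−0.5) × 0.05 × 0.3 × 0.1 = 0.000075
P(edible | x) = 0.001771875 / 0.001846875 ≈ 0.959

0.959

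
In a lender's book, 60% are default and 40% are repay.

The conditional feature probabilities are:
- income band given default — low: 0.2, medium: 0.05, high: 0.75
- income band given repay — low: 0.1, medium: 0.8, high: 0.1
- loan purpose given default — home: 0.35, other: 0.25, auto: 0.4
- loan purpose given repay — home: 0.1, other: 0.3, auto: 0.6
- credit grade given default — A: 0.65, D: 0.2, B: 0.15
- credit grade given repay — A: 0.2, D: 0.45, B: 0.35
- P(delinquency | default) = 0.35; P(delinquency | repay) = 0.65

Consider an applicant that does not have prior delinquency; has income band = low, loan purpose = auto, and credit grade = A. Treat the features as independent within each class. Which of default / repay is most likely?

default: 0.6 × 0.2 × 0.4 × 0.65 × (1−0.35) = 0.02028
repay: 0.4 × 0.1 × 0.6 × 0.2 × (1−0.65) = 0.00168
Highest score → default.

default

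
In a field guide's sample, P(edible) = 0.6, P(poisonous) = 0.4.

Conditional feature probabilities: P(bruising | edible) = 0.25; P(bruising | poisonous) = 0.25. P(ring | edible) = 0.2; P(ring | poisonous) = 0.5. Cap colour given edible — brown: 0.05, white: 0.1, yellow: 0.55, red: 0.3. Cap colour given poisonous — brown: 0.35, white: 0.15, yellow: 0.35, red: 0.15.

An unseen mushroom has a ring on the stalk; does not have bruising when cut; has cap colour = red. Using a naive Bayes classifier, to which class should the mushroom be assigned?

edible: 0.6 × (1−0.25) × 0.2 × 0.3 = 0.027
poisonous: 0.4 × (1−0.25) × 0.5 × 0.15 = 0.0225
Highest score → edible.

edible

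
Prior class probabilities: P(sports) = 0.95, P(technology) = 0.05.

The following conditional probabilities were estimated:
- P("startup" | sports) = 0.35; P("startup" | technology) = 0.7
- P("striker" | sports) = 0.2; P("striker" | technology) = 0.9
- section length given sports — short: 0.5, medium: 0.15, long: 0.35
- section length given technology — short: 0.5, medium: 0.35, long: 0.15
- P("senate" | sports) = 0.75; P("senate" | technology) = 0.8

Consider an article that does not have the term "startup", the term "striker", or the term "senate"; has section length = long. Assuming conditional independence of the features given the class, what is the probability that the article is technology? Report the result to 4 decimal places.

sports: 0.95 × (1−0.35) × (1−0.2) × 0.35 × (1−0.75) = 0.043225
technology: 0.05 × (1−0.7) × (1−0.9) × 0.15 × (1−0.8) = 0.000045
P(technology | x) = 0.000045 / 0.04327 ≈ 0.0010

0.0010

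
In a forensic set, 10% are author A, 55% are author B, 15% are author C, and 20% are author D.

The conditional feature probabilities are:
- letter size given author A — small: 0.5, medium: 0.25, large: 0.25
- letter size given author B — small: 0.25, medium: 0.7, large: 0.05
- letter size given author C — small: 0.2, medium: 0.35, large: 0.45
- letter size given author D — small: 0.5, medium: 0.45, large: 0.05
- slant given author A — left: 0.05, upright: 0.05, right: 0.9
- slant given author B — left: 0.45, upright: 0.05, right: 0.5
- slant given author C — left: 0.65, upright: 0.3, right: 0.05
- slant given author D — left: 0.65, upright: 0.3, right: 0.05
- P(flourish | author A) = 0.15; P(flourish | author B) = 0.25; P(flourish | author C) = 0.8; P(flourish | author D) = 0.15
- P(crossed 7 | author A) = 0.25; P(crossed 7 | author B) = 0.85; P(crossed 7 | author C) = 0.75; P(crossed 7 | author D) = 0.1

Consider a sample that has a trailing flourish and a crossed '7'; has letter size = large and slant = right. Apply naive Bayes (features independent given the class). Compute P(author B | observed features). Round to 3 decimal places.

0.504

author A: 0.1 × 0.25 × 0.9 × 0.15 × 0.25 = 0.00084375
author B: 0.55 × 0.05 × 0.5 × 0.25 × 0.85 = 0.002921875
author C: 0.15 × 0.45 × 0.05 × 0.8 × 0.75 = 0.002025
author D: 0.2 × 0.05 × 0.05 × 0.15 × 0.1 = 0.0000075
P(author B | x) = 0.002921875 / 0.005798125 ≈ 0.504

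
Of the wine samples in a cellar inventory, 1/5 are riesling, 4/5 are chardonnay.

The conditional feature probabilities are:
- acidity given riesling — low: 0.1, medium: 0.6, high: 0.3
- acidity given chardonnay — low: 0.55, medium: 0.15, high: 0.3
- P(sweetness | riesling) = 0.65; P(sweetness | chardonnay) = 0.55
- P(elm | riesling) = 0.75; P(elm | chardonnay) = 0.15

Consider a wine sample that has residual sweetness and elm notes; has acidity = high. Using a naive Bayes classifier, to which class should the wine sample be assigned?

riesling: 0.2 × 0.3 × 0.65 × 0.75 = 0.02925
chardonnay: 0.8 × 0.3 × 0.55 × 0.15 = 0.0198
Highest score → riesling.

riesling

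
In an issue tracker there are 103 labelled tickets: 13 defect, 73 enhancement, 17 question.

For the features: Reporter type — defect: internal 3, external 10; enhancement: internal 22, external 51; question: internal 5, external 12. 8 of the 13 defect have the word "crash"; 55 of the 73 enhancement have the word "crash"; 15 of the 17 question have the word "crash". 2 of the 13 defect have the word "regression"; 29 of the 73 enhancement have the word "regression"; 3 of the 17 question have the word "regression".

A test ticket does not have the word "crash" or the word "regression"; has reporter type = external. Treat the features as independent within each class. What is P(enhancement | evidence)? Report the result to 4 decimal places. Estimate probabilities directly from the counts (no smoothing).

0.6318

defect: (13/103) × (10/13) × (5/13) × (11/13) ≈ 0.0315965
enhancement: (73/103) × (51/73) × (18/73) × (44/73) ≈ 0.0735889
question: (17/103) × (12/17) × (2/17) × (14/17) ≈ 0.0112877
P(enhancement | x) = 0.0735889 / 0.1164731 ≈ 0.6318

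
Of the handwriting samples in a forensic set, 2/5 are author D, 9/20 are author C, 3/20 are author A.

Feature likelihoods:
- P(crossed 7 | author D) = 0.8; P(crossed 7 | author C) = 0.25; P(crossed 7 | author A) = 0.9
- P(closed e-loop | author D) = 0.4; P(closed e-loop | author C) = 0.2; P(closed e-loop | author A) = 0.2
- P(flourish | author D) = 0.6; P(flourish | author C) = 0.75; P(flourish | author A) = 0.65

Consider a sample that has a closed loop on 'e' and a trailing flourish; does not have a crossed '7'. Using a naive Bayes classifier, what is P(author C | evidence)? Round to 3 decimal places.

author D: 0.4 × (1−0.8) × 0.4 × 0.6 = 0.0192
author C: 0.45 × (1−0.25) × 0.2 × 0.75 = 0.050625
author A: 0.15 × (1−0.9) × 0.2 × 0.65 = 0.00195
P(author C | x) = 0.050625 / 0.071775 ≈ 0.705

0.705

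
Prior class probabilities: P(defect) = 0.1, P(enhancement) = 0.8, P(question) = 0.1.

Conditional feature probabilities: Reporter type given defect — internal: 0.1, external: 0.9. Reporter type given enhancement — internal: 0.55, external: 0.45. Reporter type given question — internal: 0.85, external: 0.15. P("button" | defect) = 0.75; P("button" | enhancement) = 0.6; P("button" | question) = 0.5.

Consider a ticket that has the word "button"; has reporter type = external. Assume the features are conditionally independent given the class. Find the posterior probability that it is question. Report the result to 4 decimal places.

0.0258

defect: 0.1 × 0.9 × 0.75 = 0.0675
enhancement: 0.8 × 0.45 × 0.6 = 0.216
question: 0.1 × 0.15 × 0.5 = 0.0075
P(question | x) = 0.0075 / 0.291 ≈ 0.0258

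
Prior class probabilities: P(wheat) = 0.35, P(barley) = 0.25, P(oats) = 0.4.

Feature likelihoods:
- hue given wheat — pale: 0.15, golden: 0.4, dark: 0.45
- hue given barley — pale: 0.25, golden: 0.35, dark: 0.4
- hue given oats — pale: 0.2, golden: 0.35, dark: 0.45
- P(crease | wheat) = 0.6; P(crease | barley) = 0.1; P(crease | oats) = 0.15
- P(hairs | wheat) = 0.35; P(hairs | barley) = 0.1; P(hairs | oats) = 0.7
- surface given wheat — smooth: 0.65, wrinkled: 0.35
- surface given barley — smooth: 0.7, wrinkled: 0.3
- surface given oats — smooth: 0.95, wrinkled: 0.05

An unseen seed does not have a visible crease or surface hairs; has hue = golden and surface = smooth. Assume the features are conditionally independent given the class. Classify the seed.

barley

wheat: 0.35 × 0.4 × (1−0.6) × (1−0.35) × 0.65 = 0.02366
barley: 0.25 × 0.35 × (1−0.1) × (1−0.1) × 0.7 = 0.0496125
oats: 0.4 × 0.35 × (1−0.15) × (1−0.7) × 0.95 = 0.033915
Highest score → barley.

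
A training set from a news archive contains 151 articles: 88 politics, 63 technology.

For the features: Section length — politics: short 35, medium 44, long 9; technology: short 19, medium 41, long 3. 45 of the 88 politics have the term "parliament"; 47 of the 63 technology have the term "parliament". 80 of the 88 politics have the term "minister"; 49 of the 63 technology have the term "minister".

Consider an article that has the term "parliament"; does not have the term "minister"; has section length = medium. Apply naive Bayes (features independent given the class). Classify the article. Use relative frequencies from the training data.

technology

politics: (88/151) × (44/88) × (45/88) × (8/88) ≈ 0.0135461
technology: (63/151) × (41/63) × (47/63) × (14/63) ≈ 0.0450144
Highest score → technology.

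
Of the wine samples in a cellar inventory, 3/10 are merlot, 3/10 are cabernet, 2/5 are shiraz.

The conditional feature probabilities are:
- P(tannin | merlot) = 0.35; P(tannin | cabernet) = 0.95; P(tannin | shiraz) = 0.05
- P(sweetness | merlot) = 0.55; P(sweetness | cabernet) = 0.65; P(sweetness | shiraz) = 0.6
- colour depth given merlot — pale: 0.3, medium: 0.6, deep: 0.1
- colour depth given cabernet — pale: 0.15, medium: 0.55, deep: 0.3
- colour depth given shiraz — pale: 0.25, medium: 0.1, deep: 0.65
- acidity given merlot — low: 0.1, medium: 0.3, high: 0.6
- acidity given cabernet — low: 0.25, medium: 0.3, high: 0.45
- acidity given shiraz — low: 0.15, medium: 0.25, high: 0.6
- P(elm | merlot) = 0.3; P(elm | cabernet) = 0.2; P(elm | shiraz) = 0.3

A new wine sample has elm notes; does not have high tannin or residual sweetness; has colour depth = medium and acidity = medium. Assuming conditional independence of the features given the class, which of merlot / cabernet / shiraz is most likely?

merlot: 0.3 × (1−0.35) × (1−0.55) × 0.6 × 0.3 × 0.3 = 0.0047385
cabernet: 0.3 × (1−0.95) × (1−0.65) × 0.55 × 0.3 × 0.2 = 0.00017325
shiraz: 0.4 × (1−0.05) × (1−0.6) × 0.1 × 0.25 × 0.3 = 0.00114
Highest score → merlot.

merlot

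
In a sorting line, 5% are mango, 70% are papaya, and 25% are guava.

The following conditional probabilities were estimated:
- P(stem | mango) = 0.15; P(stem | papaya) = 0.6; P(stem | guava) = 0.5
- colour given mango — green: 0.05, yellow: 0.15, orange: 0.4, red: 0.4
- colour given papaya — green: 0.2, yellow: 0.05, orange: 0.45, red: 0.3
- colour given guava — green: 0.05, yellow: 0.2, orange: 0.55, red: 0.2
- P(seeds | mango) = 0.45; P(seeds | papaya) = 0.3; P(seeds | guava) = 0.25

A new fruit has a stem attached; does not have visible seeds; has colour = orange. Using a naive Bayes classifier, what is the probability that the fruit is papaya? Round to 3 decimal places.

mango: 0.05 × 0.15 × 0.4 × (1−0.45) = 0.00165
papaya: 0.7 × 0.6 × 0.45 × (1−0.3) = 0.1323
guava: 0.25 × 0.5 × 0.55 × (1−0.25) = 0.0515625
P(papaya | x) = 0.1323 / 0.1855125 ≈ 0.713

0.713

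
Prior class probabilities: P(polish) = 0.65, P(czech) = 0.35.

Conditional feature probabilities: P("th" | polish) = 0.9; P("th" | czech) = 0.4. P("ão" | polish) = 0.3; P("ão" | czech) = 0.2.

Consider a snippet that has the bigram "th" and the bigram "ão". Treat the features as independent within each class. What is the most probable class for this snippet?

polish

polish: 0.65 × 0.9 × 0.3 = 0.1755
czech: 0.35 × 0.4 × 0.2 = 0.028
Highest score → polish.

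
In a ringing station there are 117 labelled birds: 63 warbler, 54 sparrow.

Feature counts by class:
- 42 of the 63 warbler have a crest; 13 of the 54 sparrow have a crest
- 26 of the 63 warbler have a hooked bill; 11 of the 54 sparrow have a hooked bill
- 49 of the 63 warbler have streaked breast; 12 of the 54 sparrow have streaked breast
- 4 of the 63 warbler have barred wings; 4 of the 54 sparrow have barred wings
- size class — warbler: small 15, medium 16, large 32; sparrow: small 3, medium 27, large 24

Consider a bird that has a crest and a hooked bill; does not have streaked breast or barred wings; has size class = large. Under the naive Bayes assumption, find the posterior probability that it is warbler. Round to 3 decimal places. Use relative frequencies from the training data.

0.684

warbler: (63/117) × (42/63) × (26/63) × (14/63) × (59/63) × (32/63) ≈ 0.0156605
sparrow: (54/117) × (13/54) × (11/54) × (42/54) × (50/54) × (24/54) ≈ 0.00724445
P(warbler | x) = 0.0156605 / 0.02290495 ≈ 0.684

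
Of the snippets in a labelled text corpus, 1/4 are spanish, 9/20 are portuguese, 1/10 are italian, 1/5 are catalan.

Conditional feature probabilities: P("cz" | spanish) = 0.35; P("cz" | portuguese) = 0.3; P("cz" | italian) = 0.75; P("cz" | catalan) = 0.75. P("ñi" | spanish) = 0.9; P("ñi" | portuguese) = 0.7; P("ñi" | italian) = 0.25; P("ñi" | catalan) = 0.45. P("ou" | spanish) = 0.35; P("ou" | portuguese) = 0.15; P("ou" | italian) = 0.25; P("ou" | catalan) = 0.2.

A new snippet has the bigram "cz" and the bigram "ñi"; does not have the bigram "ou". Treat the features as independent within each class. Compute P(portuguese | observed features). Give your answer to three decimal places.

spanish: 0.25 × 0.35 × 0.9 × (1−0.35) = 0.0511875
portuguese: 0.45 × 0.3 × 0.7 × (1−0.15) = 0.080325
italian: 0.1 × 0.75 × 0.25 × (1−0.25) = 0.0140625
catalan: 0.2 × 0.75 × 0.45 × (1−0.2) = 0.054
P(portuguese | x) = 0.080325 / 0.199575 ≈ 0.402

0.402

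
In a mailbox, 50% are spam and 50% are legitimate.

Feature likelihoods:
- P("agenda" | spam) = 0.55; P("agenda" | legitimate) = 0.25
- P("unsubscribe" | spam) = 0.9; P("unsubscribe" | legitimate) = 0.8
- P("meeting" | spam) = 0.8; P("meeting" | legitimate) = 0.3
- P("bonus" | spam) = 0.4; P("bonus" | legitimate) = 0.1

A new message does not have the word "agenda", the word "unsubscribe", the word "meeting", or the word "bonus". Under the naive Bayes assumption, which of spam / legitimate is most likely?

spam: 0.5 × (1−0.55) × (1−0.9) × (1−0.8) × (1−0.4) = 0.0027
legitimate: 0.5 × (1−0.25) × (1−0.8) × (1−0.3) × (1−0.1) = 0.04725
Highest score → legitimate.

legitimate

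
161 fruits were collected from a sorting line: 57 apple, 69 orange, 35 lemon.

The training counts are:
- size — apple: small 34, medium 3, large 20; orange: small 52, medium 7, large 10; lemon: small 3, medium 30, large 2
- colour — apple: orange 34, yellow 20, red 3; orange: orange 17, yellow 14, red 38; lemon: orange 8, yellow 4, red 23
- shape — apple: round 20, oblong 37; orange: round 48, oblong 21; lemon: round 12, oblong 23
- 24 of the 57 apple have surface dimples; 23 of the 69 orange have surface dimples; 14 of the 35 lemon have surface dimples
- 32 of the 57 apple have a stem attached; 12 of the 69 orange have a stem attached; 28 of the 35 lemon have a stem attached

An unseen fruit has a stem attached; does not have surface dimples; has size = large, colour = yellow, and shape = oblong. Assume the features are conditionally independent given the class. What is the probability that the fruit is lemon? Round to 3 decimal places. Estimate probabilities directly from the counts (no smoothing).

0.044

apple: (57/161) × (20/57) × (20/57) × (37/57) × (33/57) × (32/57) ≈ 0.00919603
orange: (69/161) × (10/69) × (14/69) × (21/69) × (46/69) × (12/69) ≈ 0.000444697
lemon: (35/161) × (2/35) × (4/35) × (23/35) × (21/35) × (28/35) ≈ 0.000447813
P(lemon | x) = 0.000447813 / 0.01008854 ≈ 0.044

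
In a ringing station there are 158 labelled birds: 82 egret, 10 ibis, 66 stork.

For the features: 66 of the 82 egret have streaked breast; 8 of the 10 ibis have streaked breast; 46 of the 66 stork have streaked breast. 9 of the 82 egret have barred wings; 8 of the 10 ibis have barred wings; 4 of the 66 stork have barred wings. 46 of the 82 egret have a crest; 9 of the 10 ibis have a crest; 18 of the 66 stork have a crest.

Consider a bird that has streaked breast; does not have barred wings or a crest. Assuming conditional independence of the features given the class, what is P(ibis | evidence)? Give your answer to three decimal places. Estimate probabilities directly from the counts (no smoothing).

0.003

egret: (82/158) × (66/82) × (73/82) × (36/82) ≈ 0.163262
ibis: (10/158) × (8/10) × (2/10) × (1/10) ≈ 0.00101266
stork: (66/158) × (46/66) × (62/66) × (48/66) ≈ 0.198905
P(ibis | x) = 0.00101266 / 0.36317966 ≈ 0.003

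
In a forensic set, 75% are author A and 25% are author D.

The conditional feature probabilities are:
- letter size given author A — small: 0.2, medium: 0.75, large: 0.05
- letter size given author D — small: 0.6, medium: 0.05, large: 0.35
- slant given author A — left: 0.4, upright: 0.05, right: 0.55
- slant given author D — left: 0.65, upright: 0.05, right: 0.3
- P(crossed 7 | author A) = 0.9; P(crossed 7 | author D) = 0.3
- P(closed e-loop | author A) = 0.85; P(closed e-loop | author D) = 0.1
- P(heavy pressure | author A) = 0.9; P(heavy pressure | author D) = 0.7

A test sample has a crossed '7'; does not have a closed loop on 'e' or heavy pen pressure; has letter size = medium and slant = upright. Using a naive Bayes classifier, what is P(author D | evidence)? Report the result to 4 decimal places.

0.1176

author A: 0.75 × 0.75 × 0.05 × 0.9 × (1−0.85) × (1−0.9) = 0.0003796875
author D: 0.25 × 0.05 × 0.05 × 0.3 × (1−0.1) × (1−0.7) = 0.000050625
P(author D | x) = 0.000050625 / 0.0004303125 ≈ 0.1176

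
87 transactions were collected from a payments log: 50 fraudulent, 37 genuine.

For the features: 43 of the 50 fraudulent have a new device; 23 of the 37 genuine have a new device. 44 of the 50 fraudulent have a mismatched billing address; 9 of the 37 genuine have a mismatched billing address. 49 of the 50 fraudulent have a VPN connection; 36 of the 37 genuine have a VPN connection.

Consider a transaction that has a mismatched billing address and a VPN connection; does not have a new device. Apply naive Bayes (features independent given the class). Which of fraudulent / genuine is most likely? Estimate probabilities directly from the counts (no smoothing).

fraudulent

fraudulent: (50/87) × (7/50) × (44/50) × (49/50) ≈ 0.0693885
genuine: (37/87) × (14/37) × (9/37) × (36/37) ≈ 0.0380847
Highest score → fraudulent.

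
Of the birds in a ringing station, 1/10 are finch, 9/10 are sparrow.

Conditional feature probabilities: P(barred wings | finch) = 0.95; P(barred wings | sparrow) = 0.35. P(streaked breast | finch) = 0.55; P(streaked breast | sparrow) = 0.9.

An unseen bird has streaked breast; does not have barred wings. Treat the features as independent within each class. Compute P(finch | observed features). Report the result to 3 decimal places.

finch: 0.1 × (1−0.95) × 0.55 = 0.00275
sparrow: 0.9 × (1−0.35) × 0.9 = 0.5265
P(finch | x) = 0.00275 / 0.52925 ≈ 0.005

0.005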